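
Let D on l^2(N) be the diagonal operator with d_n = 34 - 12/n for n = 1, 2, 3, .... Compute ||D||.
||D|| = 34

For a diagonal operator on l^2 with entries d_n, ||D|| = sup_n |d_n|. Here d_1 = 22, d_2 = 28, ..., and d_n = 34 - 12/n increases monotonically toward 34. All terms lie in [22, 34), so |d_n| = d_n and the supremum is the limit 34, which is not attained by any individual d_n. Hence ||D|| = 34.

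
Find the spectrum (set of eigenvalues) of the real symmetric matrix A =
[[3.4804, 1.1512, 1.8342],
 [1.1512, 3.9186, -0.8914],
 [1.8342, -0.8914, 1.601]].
sigma(A) ≈ {0, 4, 5}

A is real symmetric, so its spectrum consists of real eigenvalues. Expanding the characteristic polynomial of the displayed matrix gives
  det(λ I - A) = p(λ) = λ^3 + (-9)λ^2 + (20)λ + (0).
Solving p(λ) = 0 yields eigenvalues ≈ 0, 4, 5. (A is shown rounded to 4 decimals, so these recover the underlying integer eigenvalues to within that precision.)
Verification: the trace of A = 9 equals the sum of eigenvalues 9, and det(A) ≈ -0.0001 matches the eigenvalue product 0.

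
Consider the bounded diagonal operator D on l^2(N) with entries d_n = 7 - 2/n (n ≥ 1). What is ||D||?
||D|| = 7

For a diagonal operator on l^2 with entries d_n, ||D|| = sup_n |d_n|. Here d_1 = 5, d_2 = 6, ..., and d_n = 7 - 2/n increases monotonically toward 7. All terms lie in [5, 7), so |d_n| = d_n and the supremum is the limit 7, which is not attained by any individual d_n. Hence ||D|| = 7.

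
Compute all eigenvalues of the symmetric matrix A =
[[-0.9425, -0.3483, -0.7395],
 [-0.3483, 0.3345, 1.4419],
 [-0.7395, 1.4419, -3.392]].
sigma(A) ≈ {-4, -1, 1}

A is real symmetric, so its spectrum consists of real eigenvalues. Expanding the characteristic polynomial of the displayed matrix gives
  det(λ I - A) = p(λ) = λ^3 + (4)λ^2 + (-1)λ + (-4).
Solving p(λ) = 0 yields eigenvalues ≈ -4, -1, 1. (A is shown rounded to 4 decimals, so these recover the underlying integer eigenvalues to within that precision.)
Verification: the trace of A = -4 equals the sum of eigenvalues -4, and det(A) ≈ 4.0003 matches the eigenvalue product 4.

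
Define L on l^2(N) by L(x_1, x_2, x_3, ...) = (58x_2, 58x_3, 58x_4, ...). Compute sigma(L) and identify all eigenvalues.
sigma(L) = closed disk {z in C : |z| ≤ 58}; sigma_p(L) = open disk {z in C : |z| < 58}

Note L = 58·V where V is the unit left shift (V x)_k = x_{k+1}; so sigma(L) = 58·sigma(V) and ||L|| = 58||V||. ||L x||^2 = 3364sum_{k≥2} |x_k|^2 ≤ 3364||x||^2, with equality on {x : x_1 = 0}, so ||L|| = 58. For any lambda with |lambda| < 58, set r = lambda/58 (|r| < 1); the vector x = (1, r, r^2, ...) is in l^2 and satisfies L x = 58(r, r^2, ...) = lambda x, so lambda is an eigenvalue. On the boundary |lambda| = 58 the geometric series diverges, so no l^2 eigenvector exists, but these lambda lie in the approximate point spectrum. Hence sigma(L) is the closed disk of radius 58 and sigma_p(L) is the open disk.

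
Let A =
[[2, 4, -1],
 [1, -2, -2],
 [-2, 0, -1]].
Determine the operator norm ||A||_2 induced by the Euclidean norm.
||A||_2 = sqrt((27 + sqrt(337))/2) ≈ 4.7622 (= sqrt(largest eigenvalue of A^T A))

||A||_2 = sigma_max(A) = sqrt(lambda_max(A^T A)). Form the symmetric matrix M = A^T A =
[[9, 6, -2],
 [6, 20, 0],
 [-2, 0, 6]].
Its characteristic polynomial (trace, sum of principal 2x2 minors, determinant of M give the coefficients) is
  p(λ) = det(λ I - M) = λ^3 - 35λ^2 + 314λ - 784.
By the rational root theorem any rational root is an integer divisor of 784. Testing λ = 8: p(8) = 512 - 2240 + 2512 - 784 = 0, so λ = 8 is a root. Dividing out (λ - 8) leaves p(λ) = (λ - 8)(λ^2 - 27λ + 98). For λ^2 - 27λ + 98 the discriminant is 337. It is nonnegative but not a perfect square, so the roots are real and irrational: λ = (27 ± sqrt(337))/2 ≈ 22.6788, 4.3212.
So the eigenvalues of A^T A are ≈ 4.3212, 8, 22.6788 (all ≥ 0, as they must be for A^T A). The largest is λ_max = (27 + sqrt(337))/2 ≈ 22.6788, hence ||A||_2 = sqrt(λ_max) = sqrt((27 + sqrt(337))/2) ≈ 4.7622.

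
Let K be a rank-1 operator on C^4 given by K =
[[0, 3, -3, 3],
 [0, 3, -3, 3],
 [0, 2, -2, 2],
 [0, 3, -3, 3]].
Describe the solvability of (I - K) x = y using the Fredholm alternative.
(I - K) is invertible (det(I - K) = -3 ≠ 0), so for every y in C^4 the equation (I - K) x = y has a unique solution.

K has rank 1, so it is an outer product K = u v^T: every row of K is a multiple of one row vector. Reading off the entries, u = (3, 3, 2, 3) and v = (0, 1, -1, 1) (row i of K equals u_i·v^T). A rank-one matrix u v^T satisfies K u = u (v·u) and kills the (3)-dimensional subspace v^⊥, so its characteristic polynomial is lambda^3 (lambda - v·u) with v·u = tr K = 4. Hence the eigenvalues of I - K are 1 (multiplicity 3) and 1 - (4) = -3, so det(I - K) = -3. (Direct check: I - K =
[[1, -3, 3, -3],
 [0, -2, 3, -3],
 [0, -2, 3, -2],
 [0, -3, 3, -2]]
has determinant -3.) The finite-dimensional Fredholm alternative says: either (I - K) is invertible, or ker(I - K) ≠ {0} and then range(I - K) = ker((I - K)^*)^⊥, with dim ker(I - K) = dim ker((I - K)^*). Since det(I - K) ≠ 0, 1 is not an eigenvalue of K and ker(I - K) = {0}, so we are in the first case: for every y there is a unique x = (I - K)^(-1) y. Explicitly, by the Sherman–Morrison formula, (I - u v^T)^(-1) = I + u v^T/(1 - v·u), i.e. (I - K)^(-1) = I + K/(-3).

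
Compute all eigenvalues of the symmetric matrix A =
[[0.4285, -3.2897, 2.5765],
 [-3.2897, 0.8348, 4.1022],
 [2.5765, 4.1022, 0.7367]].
sigma(A) ≈ {-6, 3, 5}

A is real symmetric, so its spectrum consists of real eigenvalues. Expanding the characteristic polynomial of the displayed matrix gives
  det(λ I - A) = p(λ) = λ^3 + (-2)λ^2 + (-33)λ + (90.0014).
Solving p(λ) = 0 yields eigenvalues ≈ -6, 3, 5. (A is shown rounded to 4 decimals, so these recover the underlying integer eigenvalues to within that precision.)
Verification: the trace of A = 2 equals the sum of eigenvalues 2, and det(A) ≈ -90.0014 matches the eigenvalue product -90.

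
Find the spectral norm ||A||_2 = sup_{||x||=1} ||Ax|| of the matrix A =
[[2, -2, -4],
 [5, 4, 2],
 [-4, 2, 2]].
||A||_2 ≈ 6.9116 (= sqrt(largest eigenvalue of A^T A))

||A||_2 = sigma_max(A) = sqrt(lambda_max(A^T A)). Form the symmetric matrix M = A^T A =
[[45, 8, -6],
 [8, 24, 20],
 [-6, 20, 24]].
Its characteristic polynomial (trace, sum of principal 2x2 minors, determinant of M give the coefficients) is
  p(λ) = det(λ I - M) = λ^3 - 93λ^2 + 2236λ - 3600.
No integer candidate from the rational root theorem (±divisors of 3600) is a root, so the roots are irrational. The cubic discriminant is Δ = 67459280 > 0, so there are three distinct real roots. p(1) = -1456 and p(2) = 508 have opposite signs, so a root lies in (1, 2); Newton's method refines it to λ ≈ 1.7325. p(43) = 98 and p(44) = -80 have opposite signs, so a root lies in (43, 44); Newton's method refines it to λ ≈ 43.4979. p(47) = -122 and p(48) = 48 have opposite signs, so a root lies in (47, 48); Newton's method refines it to λ ≈ 47.7696. Check (Vieta): the three roots sum to 93, matching tr M = 93.
So the eigenvalues of A^T A are ≈ 1.7325, 43.4979, 47.7696 (all ≥ 0, as they must be for A^T A). The largest is λ_max ≈ 47.7696, hence ||A||_2 = sqrt(λ_max) ≈ 6.9116.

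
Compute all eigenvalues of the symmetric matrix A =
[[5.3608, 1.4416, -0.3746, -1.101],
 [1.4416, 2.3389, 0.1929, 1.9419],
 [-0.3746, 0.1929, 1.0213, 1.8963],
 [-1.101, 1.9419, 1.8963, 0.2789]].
sigma(A) ≈ {-2, 1, 4, 6}

A is real symmetric, so its spectrum consists of real eigenvalues. Expanding the characteristic polynomial of the displayed matrix gives
  det(λ I - A) = p(λ) = λ^4 + (-9)λ^3 + (12)λ^2 + (44)λ + (-48).
Solving p(λ) = 0 yields eigenvalues ≈ -2, 1, 4, 6. (A is shown rounded to 4 decimals, so these recover the underlying integer eigenvalues to within that precision.)
Verification: the trace of A = 9 equals the sum of eigenvalues 9, and det(A) ≈ -47.9992 matches the eigenvalue product -48.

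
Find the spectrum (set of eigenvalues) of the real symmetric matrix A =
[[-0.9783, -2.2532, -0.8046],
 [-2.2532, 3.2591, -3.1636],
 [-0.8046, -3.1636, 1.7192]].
sigma(A) ≈ {-3, 1, 6}

A is real symmetric, so its spectrum consists of real eigenvalues. Expanding the characteristic polynomial of the displayed matrix gives
  det(λ I - A) = p(λ) = λ^3 + (-4)λ^2 + (-15)λ + (18).
Solving p(λ) = 0 yields eigenvalues ≈ -3, 1, 6. (A is shown rounded to 4 decimals, so these recover the underlying integer eigenvalues to within that precision.)
Verification: the trace of A = 4 equals the sum of eigenvalues 4, and det(A) ≈ -17.9991 matches the eigenvalue product -18.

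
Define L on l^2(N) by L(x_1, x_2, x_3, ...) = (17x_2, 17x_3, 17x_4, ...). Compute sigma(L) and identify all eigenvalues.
sigma(L) = closed disk {z in C : |z| ≤ 17}; sigma_p(L) = open disk {z in C : |z| < 17}

Note L = 17·V where V is the unit left shift (V x)_k = x_{k+1}; so sigma(L) = 17·sigma(V) and ||L|| = 17||V||. ||L x||^2 = 289sum_{k≥2} |x_k|^2 ≤ 289||x||^2, with equality on {x : x_1 = 0}, so ||L|| = 17. For any lambda with |lambda| < 17, set r = lambda/17 (|r| < 1); the vector x = (1, r, r^2, ...) is in l^2 and satisfies L x = 17(r, r^2, ...) = lambda x, so lambda is an eigenvalue. On the boundary |lambda| = 17 the geometric series diverges, so no l^2 eigenvector exists, but these lambda lie in the approximate point spectrum. Hence sigma(L) is the closed disk of radius 17 and sigma_p(L) is the open disk.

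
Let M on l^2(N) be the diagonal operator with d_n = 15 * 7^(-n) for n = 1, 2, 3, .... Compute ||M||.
||M|| = 15/7 (attained at n = 1)

For M diagonal, ||M|| = sup_n |d_n|. The sequence d_n = 15 * 7^(-n) is positive and strictly decreasing (ratio 7^(-1) < 1), so the supremum is d_1 = 15/7. Hence ||M|| = 15/7.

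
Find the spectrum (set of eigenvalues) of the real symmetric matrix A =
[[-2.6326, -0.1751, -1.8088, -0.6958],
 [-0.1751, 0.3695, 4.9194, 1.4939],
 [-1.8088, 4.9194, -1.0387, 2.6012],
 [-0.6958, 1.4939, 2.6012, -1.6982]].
sigma(A) ≈ {-6, -3, -2, 6}

A is real symmetric, so its spectrum consists of real eigenvalues. Expanding the characteristic polynomial of the displayed matrix gives
  det(λ I - A) = p(λ) = λ^4 + (5)λ^3 + (-30)λ^2 + (-180)λ + (-216).
Solving p(λ) = 0 yields eigenvalues ≈ -6, -3, -2, 6. (A is shown rounded to 4 decimals, so these recover the underlying integer eigenvalues to within that precision.)
Verification: the trace of A = -5 equals the sum of eigenvalues -5, and det(A) ≈ -215.9999 matches the eigenvalue product -216.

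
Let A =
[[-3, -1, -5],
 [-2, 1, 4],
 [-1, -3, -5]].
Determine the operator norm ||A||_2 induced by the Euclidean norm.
||A||_2 ≈ 8.8043 (= sqrt(largest eigenvalue of A^T A))

||A||_2 = sigma_max(A) = sqrt(lambda_max(A^T A)). Form the symmetric matrix M = A^T A =
[[14, 4, 12],
 [4, 11, 24],
 [12, 24, 66]].
Its characteristic polynomial (trace, sum of principal 2x2 minors, determinant of M give the coefficients) is
  p(λ) = det(λ I - M) = λ^3 - 91λ^2 + 1068λ - 1764.
No integer candidate from the rational root theorem (±divisors of 1764) is a root, so the roots are irrational. The cubic discriminant is Δ = 2257462224 > 0, so there are three distinct real roots. p(1) = -786 and p(2) = 16 have opposite signs, so a root lies in (1, 2); Newton's method refines it to λ ≈ 1.9777. p(11) = 304 and p(12) = -324 have opposite signs, so a root lies in (11, 12); Newton's method refines it to λ ≈ 11.5066. p(77) = -2534 and p(78) = 2448 have opposite signs, so a root lies in (77, 78); Newton's method refines it to λ ≈ 77.5157. Check (Vieta): the three roots sum to 91, matching tr M = 91.
So the eigenvalues of A^T A are ≈ 1.9777, 11.5066, 77.5157 (all ≥ 0, as they must be for A^T A). The largest is λ_max ≈ 77.5157, hence ||A||_2 = sqrt(λ_max) ≈ 8.8043.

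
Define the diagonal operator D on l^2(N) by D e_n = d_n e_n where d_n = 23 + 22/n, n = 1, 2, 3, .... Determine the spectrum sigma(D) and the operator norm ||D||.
sigma(D) = {23 + 22/n : n ≥ 1} ∪ {23}; ||D|| = 45

A bounded diagonal operator on l^2 with diagonal entries d_n has spectrum equal to the closure of {d_n : n ≥ 1}: every d_n is an eigenvalue (with eigenvector e_n), so {d_n} ⊂ sigma(D); the spectrum is closed, so its closure is too; and for lambda not in the closure, (D - lambda I) has bounded inverse (the diagonal entries 1/(d_n - lambda) are bounded). For our sequence d_n = 23 + 22/n, n = 1, 2, 3, ...:
  - {d_n} = {23 + 22/n : n ≥ 1}; the only limit point is 23
  - closure = {23 + 22/n : n ≥ 1} ∪ {23}
For the norm: a diagonal operator has ||D|| = sup_n |d_n|. Here d_n = 23 + 22/n is positive and decreasing, so sup_n |d_n| = d_1 = 23 + 22 = 45. So ||D|| = 45.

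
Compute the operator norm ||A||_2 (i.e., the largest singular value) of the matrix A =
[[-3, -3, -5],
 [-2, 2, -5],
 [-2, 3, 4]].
||A||_2 ≈ 8.7213 (= sqrt(largest eigenvalue of A^T A))

||A||_2 = sigma_max(A) = sqrt(lambda_max(A^T A)). Form the symmetric matrix M = A^T A =
[[17, -1, 17],
 [-1, 22, 17],
 [17, 17, 66]].
Its characteristic polynomial (trace, sum of principal 2x2 minors, determinant of M give the coefficients) is
  p(λ) = det(λ I - M) = λ^3 - 105λ^2 + 2369λ - 12769.
No integer candidate from the rational root theorem (±divisors of 12769) is a root, so the roots are irrational. The cubic discriminant is Δ = 2336152432 > 0, so there are three distinct real roots. p(8) = -25 and p(9) = 776 have opposite signs, so a root lies in (8, 9); Newton's method refines it to λ ≈ 8.0285. p(20) = 611 and p(21) = -64 have opposite signs, so a root lies in (20, 21); Newton's method refines it to λ ≈ 20.9104. p(76) = -229 and p(77) = 3632 have opposite signs, so a root lies in (76, 77); Newton's method refines it to λ ≈ 76.0612. Check (Vieta): the three roots sum to 105, matching tr M = 105.
So the eigenvalues of A^T A are ≈ 8.0285, 20.9104, 76.0612 (all ≥ 0, as they must be for A^T A). The largest is λ_max ≈ 76.0612, hence ||A||_2 = sqrt(λ_max) ≈ 8.7213.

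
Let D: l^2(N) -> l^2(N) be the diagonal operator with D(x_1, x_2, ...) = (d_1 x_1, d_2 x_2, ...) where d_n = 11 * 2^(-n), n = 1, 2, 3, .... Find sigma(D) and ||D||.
sigma(D) = {11 * 2^(-n) : n ≥ 1} ∪ {0}; ||D|| = 11/2

A bounded diagonal operator on l^2 with diagonal entries d_n has spectrum equal to the closure of {d_n : n ≥ 1}: every d_n is an eigenvalue (with eigenvector e_n), so {d_n} ⊂ sigma(D); the spectrum is closed, so its closure is too; and for lambda not in the closure, (D - lambda I) has bounded inverse (the diagonal entries 1/(d_n - lambda) are bounded). For our sequence d_n = 11 * 2^(-n), n = 1, 2, 3, ...:
  - {d_n} = {11 * 2^(-n) : n ≥ 1}; the only limit point is 0
  - closure = {11 * 2^(-n) : n ≥ 1} ∪ {0}
For the norm: a diagonal operator has ||D|| = sup_n |d_n|. Here d_n = 11 * 2^(-n) is positive and decreasing, so sup_n |d_n| = d_1 = 11/2. So ||D|| = 11/2.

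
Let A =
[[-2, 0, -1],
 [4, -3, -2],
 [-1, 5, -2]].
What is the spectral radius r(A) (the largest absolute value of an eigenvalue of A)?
r(A) ≈ 3.8137

The eigenvalues of A are the roots of its characteristic polynomial. With M = A (coefficients from the trace, the sum of principal 2x2 minors, and det A):
  p(λ) = det(λ I - M) = λ^3 + 7λ^2 + 25λ + 49.
No integer candidate from the rational root theorem (±divisors of 49) is a root, so the roots are irrational. The cubic discriminant is Δ = -9580 < 0, so there is one real root and a complex-conjugate pair. p(-4) = -3 and p(-3) = 10 have opposite signs, so a root lies in (-4, -3); Newton's method refines it to λ ≈ -3.8137. Dividing out (λ - (-3.8137)) leaves approximately λ^2 + 3.1863λ + 12.8484. For λ^2 + 3.1863λ + 12.8484 the discriminant is -41.2411. It is negative, so the remaining roots are the complex-conjugate pair λ ≈ -1.5931 ± 3.211i. Their product equals the constant term, so |λ|^2 ≈ 12.8484 and |λ| ≈ 3.5845.
Thus the eigenvalues (to 4 decimals) are -3.8137 (modulus 3.8137); -1.5931 ± 3.211i (modulus 3.5845). The spectral radius is the largest modulus: r(A) ≈ 3.8137. (Cross-check: r(A) ≤ ||A||_2 ≈ 6.7624; equality holds whenever A is normal, though it can also hold for some non-normal A.)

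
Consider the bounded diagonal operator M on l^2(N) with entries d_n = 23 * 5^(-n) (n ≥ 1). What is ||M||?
||M|| = 23/5 (attained at n = 1)

For M diagonal, ||M|| = sup_n |d_n|. The sequence d_n = 23 * 5^(-n) is positive and strictly decreasing (ratio 5^(-1) < 1), so the supremum is d_1 = 23/5. Hence ||M|| = 23/5.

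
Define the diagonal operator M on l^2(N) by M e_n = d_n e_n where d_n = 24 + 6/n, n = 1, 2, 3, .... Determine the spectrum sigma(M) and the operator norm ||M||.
sigma(M) = {24 + 6/n : n ≥ 1} ∪ {24}; ||M|| = 30

A bounded diagonal operator on l^2 with diagonal entries d_n has spectrum equal to the closure of {d_n : n ≥ 1}: every d_n is an eigenvalue (with eigenvector e_n), so {d_n} ⊂ sigma(M); the spectrum is closed, so its closure is too; and for lambda not in the closure, (M - lambda I) has bounded inverse (the diagonal entries 1/(d_n - lambda) are bounded). For our sequence d_n = 24 + 6/n, n = 1, 2, 3, ...:
  - {d_n} = {24 + 6/n : n ≥ 1}; the only limit point is 24
  - closure = {24 + 6/n : n ≥ 1} ∪ {24}
For the norm: a diagonal operator has ||M|| = sup_n |d_n|. Here d_n = 24 + 6/n is positive and decreasing, so sup_n |d_n| = d_1 = 24 + 6 = 30. So ||M|| = 30.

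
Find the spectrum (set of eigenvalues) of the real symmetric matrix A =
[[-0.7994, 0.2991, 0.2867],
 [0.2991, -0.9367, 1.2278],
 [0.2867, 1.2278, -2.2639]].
sigma(A) ≈ {-3, -1, 0}

A is real symmetric, so its spectrum consists of real eigenvalues. Expanding the characteristic polynomial of the displayed matrix gives
  det(λ I - A) = p(λ) = λ^3 + (4)λ^2 + (3)λ + (0).
Solving p(λ) = 0 yields eigenvalues ≈ -3, -1, 0. (A is shown rounded to 4 decimals, so these recover the underlying integer eigenvalues to within that precision.)
Verification: the trace of A = -4 equals the sum of eigenvalues -4, and det(A) ≈ -0.0000 matches the eigenvalue product 0.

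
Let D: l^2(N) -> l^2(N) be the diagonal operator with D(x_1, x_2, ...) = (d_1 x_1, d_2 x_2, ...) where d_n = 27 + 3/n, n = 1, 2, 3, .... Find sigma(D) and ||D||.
sigma(D) = {27 + 3/n : n ≥ 1} ∪ {27}; ||D|| = 30

A bounded diagonal operator on l^2 with diagonal entries d_n has spectrum equal to the closure of {d_n : n ≥ 1}: every d_n is an eigenvalue (with eigenvector e_n), so {d_n} ⊂ sigma(D); the spectrum is closed, so its closure is too; and for lambda not in the closure, (D - lambda I) has bounded inverse (the diagonal entries 1/(d_n - lambda) are bounded). For our sequence d_n = 27 + 3/n, n = 1, 2, 3, ...:
  - {d_n} = {27 + 3/n : n ≥ 1}; the only limit point is 27
  - closure = {27 + 3/n : n ≥ 1} ∪ {27}
For the norm: a diagonal operator has ||D|| = sup_n |d_n|. Here d_n = 27 + 3/n is positive and decreasing, so sup_n |d_n| = d_1 = 27 + 3 = 30. So ||D|| = 30.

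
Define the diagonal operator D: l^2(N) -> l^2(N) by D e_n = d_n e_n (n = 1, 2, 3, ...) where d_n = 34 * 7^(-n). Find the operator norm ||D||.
||D|| = 34/7 (attained at n = 1)

For D diagonal, ||D|| = sup_n |d_n|. The sequence d_n = 34 * 7^(-n) is positive and strictly decreasing (ratio 7^(-1) < 1), so the supremum is d_1 = 34/7. Hence ||D|| = 34/7.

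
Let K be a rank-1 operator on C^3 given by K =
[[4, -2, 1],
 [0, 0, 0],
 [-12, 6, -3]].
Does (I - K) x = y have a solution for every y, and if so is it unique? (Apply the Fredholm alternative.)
(I - K) is singular (det(I - K) = 0, i.e. 1 ∈ sigma(K)). (I - K) x = y is solvable iff y ⊥ ker((I - K)^*) = span{(4, -2, 1)}, i.e. iff 4y_1 - 2y_2 + y_3 = 0. When solvable, the solutions are x = y + c·(1, 0, -3), c arbitrary (ker(I - K) = span{(1, 0, -3)}, dimension 1).

K has rank 1, so it is an outer product K = u v^T: every row of K is a multiple of one row vector. Reading off the entries, u = (1, 0, -3) and v = (4, -2, 1) (row i of K equals u_i·v^T). A rank-one matrix u v^T satisfies K u = u (v·u) and kills the (2)-dimensional subspace v^⊥, so its characteristic polynomial is lambda^2 (lambda - v·u) with v·u = tr K = 1. Hence the eigenvalues of I - K are 1 (multiplicity 2) and 1 - (1) = 0, so det(I - K) = 0. (Direct check: I - K =
[[-3, 2, -1],
 [0, 1, 0],
 [12, -6, 4]]
has determinant 0.) So 1 is an eigenvalue of K and (I - K) is not invertible. The finite-dimensional Fredholm alternative says: either (I - K) is invertible, or ker(I - K) ≠ {0} and then range(I - K) = ker((I - K)^*)^⊥, with dim ker(I - K) = dim ker((I - K)^*). We are in the second case, so we need both kernels. Kernel of I - K: (I - K) u = u - u (v·u) = u - u = 0, so ker(I - K) = span{u} = span{(1, 0, -3)} (it is exactly 1-dimensional because rank(I - K) = 2). Kernel of the adjoint: K is real, so (I - K)^* = I - K^T = I - v u^T, and (I - v u^T) v = v - v (u·v) = 0; hence ker((I - K)^*) = span{v} = span{(4, -2, 1)}. Therefore (I - K) x = y is solvable iff <y, v> = 0, i.e. iff 4y_1 - 2y_2 + y_3 = 0. When this holds, K y = u (v·y) = 0, so (I - K) y = y and x = y is a particular solution; the full solution set is the line x = y + c·u = y + c·(1, 0, -3), c ∈ C.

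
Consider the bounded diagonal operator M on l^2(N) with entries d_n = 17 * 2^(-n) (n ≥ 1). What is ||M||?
||M|| = 17/2 (attained at n = 1)

For M diagonal, ||M|| = sup_n |d_n|. The sequence d_n = 17 * 2^(-n) is positive and strictly decreasing (ratio 2^(-1) < 1), so the supremum is d_1 = 17/2. Hence ||M|| = 17/2.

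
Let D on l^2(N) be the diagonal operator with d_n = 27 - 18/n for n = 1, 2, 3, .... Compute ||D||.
||D|| = 27

For a diagonal operator on l^2 with entries d_n, ||D|| = sup_n |d_n|. Here d_1 = 9, d_2 = 18, ..., and d_n = 27 - 18/n increases monotonically toward 27. All terms lie in [9, 27), so |d_n| = d_n and the supremum is the limit 27, which is not attained by any individual d_n. Hence ||D|| = 27.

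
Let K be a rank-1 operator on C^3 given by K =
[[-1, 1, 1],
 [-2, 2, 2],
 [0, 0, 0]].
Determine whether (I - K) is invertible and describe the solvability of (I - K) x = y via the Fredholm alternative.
(I - K) is singular (det(I - K) = 0, i.e. 1 ∈ sigma(K)). (I - K) x = y is solvable iff y ⊥ ker((I - K)^*) = span{(-1, 1, 1)}, i.e. iff -y_1 + y_2 + y_3 = 0. When solvable, the solutions are x = y + c·(1, 2, 0), c arbitrary (ker(I - K) = span{(1, 2, 0)}, dimension 1).

K has rank 1, so it is an outer product K = u v^T: every row of K is a multiple of one row vector. Reading off the entries, u = (1, 2, 0) and v = (-1, 1, 1) (row i of K equals u_i·v^T). A rank-one matrix u v^T satisfies K u = u (v·u) and kills the (2)-dimensional subspace v^⊥, so its characteristic polynomial is lambda^2 (lambda - v·u) with v·u = tr K = 1. Hence the eigenvalues of I - K are 1 (multiplicity 2) and 1 - (1) = 0, so det(I - K) = 0. (Direct check: I - K =
[[2, -1, -1],
 [2, -1, -2],
 [0, 0, 1]]
has determinant 0.) So 1 is an eigenvalue of K and (I - K) is not invertible. The finite-dimensional Fredholm alternative says: either (I - K) is invertible, or ker(I - K) ≠ {0} and then range(I - K) = ker((I - K)^*)^⊥, with dim ker(I - K) = dim ker((I - K)^*). We are in the second case, so we need both kernels. Kernel of I - K: (I - K) u = u - u (v·u) = u - u = 0, so ker(I - K) = span{u} = span{(1, 2, 0)} (it is exactly 1-dimensional because rank(I - K) = 2). Kernel of the adjoint: K is real, so (I - K)^* = I - K^T = I - v u^T, and (I - v u^T) v = v - v (u·v) = 0; hence ker((I - K)^*) = span{v} = span{(-1, 1, 1)}. Therefore (I - K) x = y is solvable iff <y, v> = 0, i.e. iff -y_1 + y_2 + y_3 = 0. When this holds, K y = u (v·y) = 0, so (I - K) y = y and x = y is a particular solution; the full solution set is the line x = y + c·u = y + c·(1, 2, 0), c ∈ C.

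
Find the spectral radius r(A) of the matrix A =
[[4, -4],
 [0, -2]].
r(A) = 4

The eigenvalues of A are the roots of its characteristic polynomial. With M = A (coefficients from the trace and determinant):
  p(λ) = det(λ I - M) = λ^2 - 2λ - 8.
For λ^2 - 2λ - 8 the discriminant is 36. It is a perfect square (6^2), so the roots are rational: λ = (2 ± 6)/2 = 4, -2.
Thus the eigenvalues (to 4 decimals) are 4 (modulus 4); -2 (modulus 2). The spectral radius is the largest modulus: r(A) = 4. (Cross-check: r(A) ≤ ||A||_2 ≈ 5.8416; equality holds whenever A is normal, though it can also hold for some non-normal A.)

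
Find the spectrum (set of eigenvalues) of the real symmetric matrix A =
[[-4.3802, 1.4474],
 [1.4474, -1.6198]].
sigma(A) ≈ {-5, -1}

A is real symmetric, so its spectrum consists of real eigenvalues. Expanding the characteristic polynomial of the displayed matrix gives
  det(λ I - A) = p(λ) = λ^2 + (6)λ + (5).
Solving p(λ) = 0 yields eigenvalues ≈ -5, -1. (A is shown rounded to 4 decimals, so these recover the underlying integer eigenvalues to within that precision.)
Verification: the trace of A = -6 equals the sum of eigenvalues -6, and det(A) ≈ 5.0001 matches the eigenvalue product 5.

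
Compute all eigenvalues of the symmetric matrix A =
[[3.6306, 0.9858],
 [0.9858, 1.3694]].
sigma(A) ≈ {1, 4}

A is real symmetric, so its spectrum consists of real eigenvalues. Expanding the characteristic polynomial of the displayed matrix gives
  det(λ I - A) = p(λ) = λ^2 + (-5)λ + (4).
Solving p(λ) = 0 yields eigenvalues ≈ 1, 4. (A is shown rounded to 4 decimals, so these recover the underlying integer eigenvalues to within that precision.)
Verification: the trace of A = 5 equals the sum of eigenvalues 5, and det(A) ≈ 3.9999 matches the eigenvalue product 4.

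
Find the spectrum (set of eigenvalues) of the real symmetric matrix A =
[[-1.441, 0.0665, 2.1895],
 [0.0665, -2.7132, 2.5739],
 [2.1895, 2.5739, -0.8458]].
sigma(A) ≈ {-5, -2, 2}

A is real symmetric, so its spectrum consists of real eigenvalues. Expanding the characteristic polynomial of the displayed matrix gives
  det(λ I - A) = p(λ) = λ^3 + (5)λ^2 + (-4)λ + (-20).
Solving p(λ) = 0 yields eigenvalues ≈ -5, -2, 2. (A is shown rounded to 4 decimals, so these recover the underlying integer eigenvalues to within that precision.)
Verification: the trace of A = -5 equals the sum of eigenvalues -5, and det(A) ≈ 19.9998 matches the eigenvalue product 20.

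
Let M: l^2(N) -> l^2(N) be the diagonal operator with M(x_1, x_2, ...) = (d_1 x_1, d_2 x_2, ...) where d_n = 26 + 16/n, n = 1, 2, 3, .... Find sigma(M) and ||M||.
sigma(M) = {26 + 16/n : n ≥ 1} ∪ {26}; ||M|| = 42

A bounded diagonal operator on l^2 with diagonal entries d_n has spectrum equal to the closure of {d_n : n ≥ 1}: every d_n is an eigenvalue (with eigenvector e_n), so {d_n} ⊂ sigma(M); the spectrum is closed, so its closure is too; and for lambda not in the closure, (M - lambda I) has bounded inverse (the diagonal entries 1/(d_n - lambda) are bounded). For our sequence d_n = 26 + 16/n, n = 1, 2, 3, ...:
  - {d_n} = {26 + 16/n : n ≥ 1}; the only limit point is 26
  - closure = {26 + 16/n : n ≥ 1} ∪ {26}
For the norm: a diagonal operator has ||M|| = sup_n |d_n|. Here d_n = 26 + 16/n is positive and decreasing, so sup_n |d_n| = d_1 = 26 + 16 = 42. So ||M|| = 42.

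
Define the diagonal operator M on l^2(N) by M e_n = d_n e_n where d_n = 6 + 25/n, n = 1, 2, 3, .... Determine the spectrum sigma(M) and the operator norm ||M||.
sigma(M) = {6 + 25/n : n ≥ 1} ∪ {6}; ||M|| = 31

A bounded diagonal operator on l^2 with diagonal entries d_n has spectrum equal to the closure of {d_n : n ≥ 1}: every d_n is an eigenvalue (with eigenvector e_n), so {d_n} ⊂ sigma(M); the spectrum is closed, so its closure is too; and for lambda not in the closure, (M - lambda I) has bounded inverse (the diagonal entries 1/(d_n - lambda) are bounded). For our sequence d_n = 6 + 25/n, n = 1, 2, 3, ...:
  - {d_n} = {6 + 25/n : n ≥ 1}; the only limit point is 6
  - closure = {6 + 25/n : n ≥ 1} ∪ {6}
For the norm: a diagonal operator has ||M|| = sup_n |d_n|. Here d_n = 6 + 25/n is positive and decreasing, so sup_n |d_n| = d_1 = 6 + 25 = 31. So ||M|| = 31.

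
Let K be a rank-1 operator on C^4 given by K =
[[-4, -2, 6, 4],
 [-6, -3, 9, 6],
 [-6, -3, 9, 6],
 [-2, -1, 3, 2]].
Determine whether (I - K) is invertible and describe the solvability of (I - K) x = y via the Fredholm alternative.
(I - K) is invertible (det(I - K) = -3 ≠ 0), so for every y in C^4 the equation (I - K) x = y has a unique solution.

K has rank 1, so it is an outer product K = u v^T: every row of K is a multiple of one row vector. Reading off the entries, u = (2, 3, 3, 1) and v = (-2, -1, 3, 2) (row i of K equals u_i·v^T). A rank-one matrix u v^T satisfies K u = u (v·u) and kills the (3)-dimensional subspace v^⊥, so its characteristic polynomial is lambda^3 (lambda - v·u) with v·u = tr K = 4. Hence the eigenvalues of I - K are 1 (multiplicity 3) and 1 - (4) = -3, so det(I - K) = -3. (Direct check: I - K =
[[5, 2, -6, -4],
 [6, 4, -9, -6],
 [6, 3, -8, -6],
 [2, 1, -3, -1]]
has determinant -3.) The finite-dimensional Fredholm alternative says: either (I - K) is invertible, or ker(I - K) ≠ {0} and then range(I - K) = ker((I - K)^*)^⊥, with dim ker(I - K) = dim ker((I - K)^*). Since det(I - K) ≠ 0, 1 is not an eigenvalue of K and ker(I - K) = {0}, so we are in the first case: for every y there is a unique x = (I - K)^(-1) y. Explicitly, by the Sherman–Morrison formula, (I - u v^T)^(-1) = I + u v^T/(1 - v·u), i.e. (I - K)^(-1) = I + K/(-3).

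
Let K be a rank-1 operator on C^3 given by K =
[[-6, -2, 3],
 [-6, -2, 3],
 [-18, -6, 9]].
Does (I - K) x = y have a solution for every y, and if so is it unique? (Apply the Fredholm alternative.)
(I - K) is singular (det(I - K) = 0, i.e. 1 ∈ sigma(K)). (I - K) x = y is solvable iff y ⊥ ker((I - K)^*) = span{(-6, -2, 3)}, i.e. iff -6y_1 - 2y_2 + 3y_3 = 0. When solvable, the solutions are x = y + c·(1, 1, 3), c arbitrary (ker(I - K) = span{(1, 1, 3)}, dimension 1).

K has rank 1, so it is an outer product K = u v^T: every row of K is a multiple of one row vector. Reading off the entries, u = (1, 1, 3) and v = (-6, -2, 3) (row i of K equals u_i·v^T). A rank-one matrix u v^T satisfies K u = u (v·u) and kills the (2)-dimensional subspace v^⊥, so its characteristic polynomial is lambda^2 (lambda - v·u) with v·u = tr K = 1. Hence the eigenvalues of I - K are 1 (multiplicity 2) and 1 - (1) = 0, so det(I - K) = 0. (Direct check: I - K =
[[7, 2, -3],
 [6, 3, -3],
 [18, 6, -8]]
has determinant 0.) So 1 is an eigenvalue of K and (I - K) is not invertible. The finite-dimensional Fredholm alternative says: either (I - K) is invertible, or ker(I - K) ≠ {0} and then range(I - K) = ker((I - K)^*)^⊥, with dim ker(I - K) = dim ker((I - K)^*). We are in the second case, so we need both kernels. Kernel of I - K: (I - K) u = u - u (v·u) = u - u = 0, so ker(I - K) = span{u} = span{(1, 1, 3)} (it is exactly 1-dimensional because rank(I - K) = 2). Kernel of the adjoint: K is real, so (I - K)^* = I - K^T = I - v u^T, and (I - v u^T) v = v - v (u·v) = 0; hence ker((I - K)^*) = span{v} = span{(-6, -2, 3)}. Therefore (I - K) x = y is solvable iff <y, v> = 0, i.e. iff -6y_1 - 2y_2 + 3y_3 = 0. When this holds, K y = u (v·y) = 0, so (I - K) y = y and x = y is a particular solution; the full solution set is the line x = y + c·u = y + c·(1, 1, 3), c ∈ C.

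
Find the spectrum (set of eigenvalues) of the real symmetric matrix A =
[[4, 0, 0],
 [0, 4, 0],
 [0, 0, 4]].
sigma(A) ≈ {4} (4 with multiplicity 3)

A is real symmetric, so its spectrum consists of real eigenvalues. Expanding the characteristic polynomial of the displayed matrix gives
  det(λ I - A) = p(λ) = λ^3 + (-12)λ^2 + (48)λ + (-64).
Solving p(λ) = 0 yields eigenvalues ≈ 4, 4, 4. (A is shown rounded to 4 decimals, so these recover the underlying integer eigenvalues to within that precision.)
Verification: the trace of A = 12 equals the sum of eigenvalues 12, and det(A) ≈ 64.0000 matches the eigenvalue product 64.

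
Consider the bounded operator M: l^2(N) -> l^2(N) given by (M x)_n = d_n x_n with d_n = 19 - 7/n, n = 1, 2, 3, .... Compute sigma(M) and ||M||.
sigma(M) = {19 - 7/n : n ≥ 1} ∪ {19}; ||M|| = 19

A bounded diagonal operator on l^2 with diagonal entries d_n has spectrum equal to the closure of {d_n : n ≥ 1}: every d_n is an eigenvalue (with eigenvector e_n), so {d_n} ⊂ sigma(M); the spectrum is closed, so its closure is too; and for lambda not in the closure, (M - lambda I) has bounded inverse (the diagonal entries 1/(d_n - lambda) are bounded). For our sequence d_n = 19 - 7/n, n = 1, 2, 3, ...:
  - {d_n} = {19 - 7/n : n ≥ 1}; the only limit point is 19
  - closure = {19 - 7/n : n ≥ 1} ∪ {19}
For the norm: a diagonal operator has ||M|| = sup_n |d_n|. Here d_n = 19 - 7/n increases monotonically from d_1 = 12 toward 19, with all terms in [12, 19); so sup_n |d_n| = 19 (the supremum is the limit, not attained). So ||M|| = 19.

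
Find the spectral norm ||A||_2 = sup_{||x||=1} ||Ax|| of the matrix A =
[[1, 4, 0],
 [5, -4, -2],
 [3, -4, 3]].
||A||_2 ≈ 8.3878 (= sqrt(largest eigenvalue of A^T A))

||A||_2 = sigma_max(A) = sqrt(lambda_max(A^T A)). Form the symmetric matrix M = A^T A =
[[35, -28, -1],
 [-28, 48, -4],
 [-1, -4, 13]].
Its characteristic polynomial (trace, sum of principal 2x2 minors, determinant of M give the coefficients) is
  p(λ) = det(λ I - M) = λ^3 - 96λ^2 + 1958λ - 10816.
No integer candidate from the rational root theorem (±divisors of 10816) is a root, so the roots are irrational. The cubic discriminant is Δ = 465206944 > 0, so there are three distinct real roots. p(9) = -241 and p(10) = 164 have opposite signs, so a root lies in (9, 10); Newton's method refines it to λ ≈ 9.5539. p(16) = 32 and p(17) = -361 have opposite signs, so a root lies in (16, 17); Newton's method refines it to λ ≈ 16.0913. p(70) = -1156 and p(71) = 2177 have opposite signs, so a root lies in (70, 71); Newton's method refines it to λ ≈ 70.3548. Check (Vieta): the three roots sum to 96, matching tr M = 96.
So the eigenvalues of A^T A are ≈ 9.5539, 16.0913, 70.3548 (all ≥ 0, as they must be for A^T A). The largest is λ_max ≈ 70.3548, hence ||A||_2 = sqrt(λ_max) ≈ 8.3878.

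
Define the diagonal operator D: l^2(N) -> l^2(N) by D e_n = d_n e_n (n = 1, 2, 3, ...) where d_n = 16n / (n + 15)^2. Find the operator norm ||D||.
||D|| = 4/15 (attained at n = 15)

For D diagonal, ||D|| = sup_n |d_n|. Treat f(x) = 16x / (x + 15)^2 for real x > 0. By the quotient rule, f'(x) = 16(15 - x)/(x + 15)^3, which is positive for x < 15 and negative for x > 15. So f has a unique maximum at x = 15, and since 15 is a positive integer, the supremum over n ≥ 1 is attained at n = 15: d_15 = 16·15/(15 + 15)^2 = 16·15/900 = 4/15. Hence ||D|| = 4/15.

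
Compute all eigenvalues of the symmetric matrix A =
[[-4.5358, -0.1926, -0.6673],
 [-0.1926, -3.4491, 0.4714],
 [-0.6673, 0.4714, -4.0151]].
sigma(A) ≈ {-5, -4, -3}

A is real symmetric, so its spectrum consists of real eigenvalues. Expanding the characteristic polynomial of the displayed matrix gives
  det(λ I - A) = p(λ) = λ^3 + (12)λ^2 + (47)λ + (60).
Solving p(λ) = 0 yields eigenvalues ≈ -5, -4, -3. (A is shown rounded to 4 decimals, so these recover the underlying integer eigenvalues to within that precision.)
Verification: the trace of A = -12 equals the sum of eigenvalues -12, and det(A) ≈ -60.0000 matches the eigenvalue product -60.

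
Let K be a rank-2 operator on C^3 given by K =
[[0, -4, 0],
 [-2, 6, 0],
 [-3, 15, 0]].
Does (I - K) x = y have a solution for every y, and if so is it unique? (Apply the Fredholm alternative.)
(I - K) is invertible (det(I - K) = -13 ≠ 0), so for every y in C^3 the equation (I - K) x = y has a unique solution.

K has rank 2 and factors as K = U V^T = u1 v1^T + u2 v2^T with u1 = (-2, 0, 3), v1 = (0, 2, 0), u2 = (0, -2, -3), v2 = (1, -3, 0) (multiplying out reproduces the displayed K). The nonzero eigenvalues of U V^T coincide with those of the 2 x 2 matrix G = V^T U = [[v1·u1, v1·u2], [v2·u1, v2·u2]] = [[0, -4], [-2, 6]], and by the Sylvester determinant identity det(I_3 - U V^T) = det(I_2 - V^T U) = det([[1, 4], [2, -5]]) = (1)(-5) - (4)(2) = -13. (Direct check: I - K =
[[1, 4, 0],
 [2, -5, 0],
 [3, -15, 1]]
has determinant -13.) The finite-dimensional Fredholm alternative says: either (I - K) is invertible, or ker(I - K) ≠ {0} and then range(I - K) = ker((I - K)^*)^⊥, with dim ker(I - K) = dim ker((I - K)^*). Since det(I - K) ≠ 0, 1 is not an eigenvalue of K and ker(I - K) = {0}, so we are in the first case: for every y there is a unique x = (I - K)^(-1) y. (Explicitly, by the Woodbury identity, (I - U V^T)^(-1) = I + U (I_2 - G)^(-1) V^T.)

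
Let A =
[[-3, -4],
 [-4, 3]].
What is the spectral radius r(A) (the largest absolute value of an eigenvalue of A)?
r(A) = 5

The eigenvalues of A are the roots of its characteristic polynomial. With M = A (coefficients from the trace and determinant):
  p(λ) = det(λ I - M) = λ^2 - 25.
For λ^2 - 25 the discriminant is 100. It is a perfect square (10^2), so the roots are rational: λ = (0 ± 10)/2 = 5, -5.
Thus the eigenvalues (to 4 decimals) are 5 (modulus 5); -5 (modulus 5). The spectral radius is the largest modulus: r(A) = 5. (Cross-check: r(A) ≤ ||A||_2 ≈ 5; equality holds whenever A is normal, though it can also hold for some non-normal A.)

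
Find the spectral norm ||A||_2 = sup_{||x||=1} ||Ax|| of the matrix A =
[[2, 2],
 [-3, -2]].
||A||_2 = sqrt((21 + sqrt(425))/2) ≈ 4.5616 (= sqrt(largest eigenvalue of A^T A))

||A||_2 = sigma_max(A) = sqrt(lambda_max(A^T A)). Form the symmetric matrix M = A^T A =
[[13, 10],
 [10, 8]].
Its characteristic polynomial (trace, determinant of M give the coefficients) is
  p(λ) = det(λ I - M) = λ^2 - 21λ + 4.
For λ^2 - 21λ + 4 the discriminant is 425. It is nonnegative but not a perfect square, so the roots are real and irrational: λ = (21 ± sqrt(425))/2 ≈ 20.8078, 0.1922.
So the eigenvalues of A^T A are ≈ 0.1922, 20.8078 (all ≥ 0, as they must be for A^T A). The largest is λ_max = (21 + sqrt(425))/2 ≈ 20.8078, hence ||A||_2 = sqrt(λ_max) = sqrt((21 + sqrt(425))/2) ≈ 4.5616.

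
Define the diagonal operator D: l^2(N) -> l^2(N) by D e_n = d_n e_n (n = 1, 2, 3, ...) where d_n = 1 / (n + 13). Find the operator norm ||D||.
||D|| = 1/14 (attained at n = 1)

For D diagonal, ||D|| = sup_n |d_n| = sup_n 1/(n + 13). This is positive and strictly decreasing in n, so the supremum is attained at n = 1: d_1 = 1/(1 + 13) = 1/14. Hence ||D|| = 1/14.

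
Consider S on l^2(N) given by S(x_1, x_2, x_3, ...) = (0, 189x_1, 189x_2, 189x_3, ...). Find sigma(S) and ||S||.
sigma(S) = closed disk {z in C : |z| ≤ 189}; ||S|| = 189

Note S = 189·U where U is the unit right shift (U x)_k = x_{k-1} (with x_0 := 0); so ||S|| = 189||U|| and sigma(S) = 189·sigma(U). ||S x||^2 = sum_{k≥1} |189x_k|^2 = 35721||x||^2, so ||S|| = 189 and sigma(S) ⊂ {|z| ≤ 189}. For any |lambda| < 189, the equation (S - lambda I) x = 0 forces x_1 = 0, then 189x_k = lambda x_{k+1} ⇒ x = 0, so S has no eigenvalues. But (S - lambda I) is not surjective for |lambda| < 189: solving (S - lambda I) x = e_1 would require x_n proportional to (lambda/189)^(-n), which is not in l^2. So every |lambda| < 189 lies in the residual spectrum. The boundary |lambda| = 189 is in the approximate point spectrum (the spectrum is closed). Hence sigma(S) is the closed disk of radius 189.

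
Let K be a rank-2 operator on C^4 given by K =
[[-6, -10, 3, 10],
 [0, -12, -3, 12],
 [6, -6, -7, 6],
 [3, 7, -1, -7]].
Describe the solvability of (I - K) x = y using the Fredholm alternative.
(I - K) is invertible (det(I - K) = 262 ≠ 0), so for every y in C^4 the equation (I - K) x = y has a unique solution.

K has rank 2 and factors as K = U V^T = u1 v1^T + u2 v2^T with u1 = (-1, -3, -3, 1), v1 = (-3, 1, 3, -1), u2 = (3, 3, 1, -2), v2 = (-3, -3, 2, 3) (multiplying out reproduces the displayed K). The nonzero eigenvalues of U V^T coincide with those of the 2 x 2 matrix G = V^T U = [[v1·u1, v1·u2], [v2·u1, v2·u2]] = [[-10, -1], [9, -22]], and by the Sylvester determinant identity det(I_4 - U V^T) = det(I_2 - V^T U) = det([[11, 1], [-9, 23]]) = (11)(23) - (1)(-9) = 262. (Direct check: I - K =
[[7, 10, -3, -10],
 [0, 13, 3, -12],
 [-6, 6, 8, -6],
 [-3, -7, 1, 8]]
has determinant 262.) The finite-dimensional Fredholm alternative says: either (I - K) is invertible, or ker(I - K) ≠ {0} and then range(I - K) = ker((I - K)^*)^⊥, with dim ker(I - K) = dim ker((I - K)^*). Since det(I - K) ≠ 0, 1 is not an eigenvalue of K and ker(I - K) = {0}, so we are in the first case: for every y there is a unique x = (I - K)^(-1) y. (Explicitly, by the Woodbury identity, (I - U V^T)^(-1) = I + U (I_2 - G)^(-1) V^T.)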